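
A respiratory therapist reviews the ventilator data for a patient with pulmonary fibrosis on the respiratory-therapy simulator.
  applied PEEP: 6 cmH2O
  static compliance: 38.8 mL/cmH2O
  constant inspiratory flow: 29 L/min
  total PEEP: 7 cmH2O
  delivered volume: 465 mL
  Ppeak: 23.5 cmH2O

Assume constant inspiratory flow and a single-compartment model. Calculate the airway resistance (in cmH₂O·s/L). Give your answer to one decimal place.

9.3

Flow: 29 L/min ÷ 60 = 0.4833 L/s.
Total PEEP = 7 cmH2O (set 6 + intrinsic 1); this is the baseline alveolar pressure.
Equation of motion (constant flow): PIP = Vt/C + R·V̇ + PEEP.
R·V̇ = PIP − Vt/C − PEEP = 23.5 − 465/38.8 − 7 = 23.5 − 11.985 − 7 = 4.515 cmH2O.
R = 4.515 / 0.4833 = 9.342 cmH2O·s/L.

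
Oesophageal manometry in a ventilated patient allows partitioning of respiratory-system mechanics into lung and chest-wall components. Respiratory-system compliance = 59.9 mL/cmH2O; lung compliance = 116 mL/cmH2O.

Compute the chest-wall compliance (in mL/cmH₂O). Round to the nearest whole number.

1/Ccw = 1/Crs − 1/CL.
1/Ccw = 1/59.9 − 1/116 = 0.008074.
Ccw = 123.85 mL/cmH2O.

124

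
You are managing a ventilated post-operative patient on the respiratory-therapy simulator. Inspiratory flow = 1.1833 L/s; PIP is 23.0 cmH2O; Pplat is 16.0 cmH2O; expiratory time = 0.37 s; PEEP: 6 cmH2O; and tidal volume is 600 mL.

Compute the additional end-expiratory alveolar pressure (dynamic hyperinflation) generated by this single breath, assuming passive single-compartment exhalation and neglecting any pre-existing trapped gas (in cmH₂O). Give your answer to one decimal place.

R = (PIP − Pplat)/V̇ = (23.0 − 16.0) / 1.1833 = 7.0/1.1833 = 5.916 cmH2O·s/L.
C = Vt/(Pplat − PEEP) = 600.0 / (16.0 − 6) = 600.0/10.0 = 60.0 mL/cmH2O.
τ = R × C = 5.916 × 0.06 L/cmH2O = 0.355 s.
Fraction remaining = e^(−Te/τ) = e^(−0.37/0.355) = 0.3527; trapped volume = 600.0 × 0.3527 = 211.62 mL.
Additional alveolar pressure from trapping ≈ V_trapped / C = 211.62 / 60.0 = 3.527 cmH2O.

3.5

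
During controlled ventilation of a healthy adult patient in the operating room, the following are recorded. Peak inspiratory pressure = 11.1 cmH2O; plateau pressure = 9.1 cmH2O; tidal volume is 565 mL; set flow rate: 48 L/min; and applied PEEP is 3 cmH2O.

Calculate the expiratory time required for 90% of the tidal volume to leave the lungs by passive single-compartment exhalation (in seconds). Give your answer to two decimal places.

Flow: 48 L/min ÷ 60 = 0.8 L/s.
R = (PIP − Pplat)/V̇ = (11.1 − 9.1) / 0.8 = 2.0/0.8 = 2.5 cmH2O·s/L.
C = Vt/(Pplat − PEEP) = 565.0 / (9.1 − 3) = 565.0/6.1 = 92.623 mL/cmH2O.
τ = R × C = 2.5 × 0.09262 L/cmH2O = 0.2316 s.
t = −τ·ln(1 − 0.90) = −0.2316·ln(0.1) = 0.5333 s.

0.53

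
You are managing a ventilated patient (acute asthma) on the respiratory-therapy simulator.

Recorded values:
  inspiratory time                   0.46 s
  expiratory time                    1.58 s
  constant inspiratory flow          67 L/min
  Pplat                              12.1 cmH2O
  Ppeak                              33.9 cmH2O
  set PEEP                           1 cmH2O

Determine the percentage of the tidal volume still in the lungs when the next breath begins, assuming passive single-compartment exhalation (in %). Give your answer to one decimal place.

17.4

Flow: 67 L/min ÷ 60 = 1.1167 L/s.
Vt = flow × Ti = 1.1167 L/s × 0.46 s × 1000 mL/L = 513.68 mL.
R = (PIP − Pplat)/V̇ = (33.9 − 12.1) / 1.1167 = 21.8/1.1167 = 19.522 cmH2O·s/L.
C = Vt/(Pplat − PEEP) = 513.68 / (12.1 − 1) = 513.68/11.1 = 46.277 mL/cmH2O.
τ = R × C = 19.522 × 0.04628 L/cmH2O = 0.9035 s.
Fraction remaining at end-expiration = e^(−Te/τ) = e^(−1.58/0.9035) = 0.174 → 17.4%.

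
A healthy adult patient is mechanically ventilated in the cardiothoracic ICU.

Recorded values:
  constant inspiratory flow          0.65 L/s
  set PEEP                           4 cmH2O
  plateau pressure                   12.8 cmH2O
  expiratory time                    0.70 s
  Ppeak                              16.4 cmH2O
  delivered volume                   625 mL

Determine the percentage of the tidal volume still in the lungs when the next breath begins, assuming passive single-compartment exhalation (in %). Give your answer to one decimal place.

16.9

R = (PIP − Pplat)/V̇ = (16.4 − 12.8) / 0.65 = 3.6/0.65 = 5.538 cmH2O·s/L.
C = Vt/(Pplat − PEEP) = 625.0 / (12.8 − 4) = 625.0/8.8 = 71.023 mL/cmH2O.
τ = R × C = 5.538 × 0.07102 L/cmH2O = 0.3933 s.
Fraction remaining at end-expiration = e^(−Te/τ) = e^(−0.70/0.3933) = 0.1687 → 16.87%.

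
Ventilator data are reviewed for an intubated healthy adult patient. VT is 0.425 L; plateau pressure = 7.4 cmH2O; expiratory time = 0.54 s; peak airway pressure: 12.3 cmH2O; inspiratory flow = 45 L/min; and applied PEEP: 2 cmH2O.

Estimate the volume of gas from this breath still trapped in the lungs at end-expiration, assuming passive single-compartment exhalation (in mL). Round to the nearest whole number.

Flow: 45 L/min ÷ 60 = 0.75 L/s.
R = (PIP − Pplat)/V̇ = (12.3 − 7.4) / 0.75 = 4.9/0.75 = 6.533 cmH2O·s/L.
C = Vt/(Pplat − PEEP) = 425.0 / (7.4 − 2) = 425.0/5.4 = 78.704 mL/cmH2O.
τ = R × C = 6.533 × 0.0787 L/cmH2O = 0.5141 s.
Fraction remaining = e^(−Te/τ) = e^(−0.54/0.5141) = 0.3498.
Trapped volume = 425.0 × 0.3498 = 148.67 mL.

149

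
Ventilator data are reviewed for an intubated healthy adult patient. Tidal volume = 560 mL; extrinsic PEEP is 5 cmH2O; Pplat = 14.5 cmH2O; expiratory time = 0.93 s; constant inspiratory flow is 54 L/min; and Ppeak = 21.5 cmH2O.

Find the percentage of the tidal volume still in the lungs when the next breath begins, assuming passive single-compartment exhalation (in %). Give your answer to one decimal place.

13.2

Flow: 54 L/min ÷ 60 = 0.9 L/s.
R = (PIP − Pplat)/V̇ = (21.5 − 14.5) / 0.9 = 7.0/0.9 = 7.778 cmH2O·s/L.
C = Vt/(Pplat − PEEP) = 560.0 / (14.5 − 5) = 560.0/9.5 = 58.947 mL/cmH2O.
τ = R × C = 7.778 × 0.05895 L/cmH2O = 0.4585 s.
Fraction remaining at end-expiration = e^(−Te/τ) = e^(−0.93/0.4585) = 0.1316 → 13.16%.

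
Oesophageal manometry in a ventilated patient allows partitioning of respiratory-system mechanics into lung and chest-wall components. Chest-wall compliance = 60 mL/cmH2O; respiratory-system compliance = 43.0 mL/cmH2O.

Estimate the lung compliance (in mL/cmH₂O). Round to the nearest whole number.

1/CL = 1/Crs − 1/Ccw.
1/CL = 1/43.0 − 1/60 = 0.006589.
CL = 151.77 mL/cmH2O.

152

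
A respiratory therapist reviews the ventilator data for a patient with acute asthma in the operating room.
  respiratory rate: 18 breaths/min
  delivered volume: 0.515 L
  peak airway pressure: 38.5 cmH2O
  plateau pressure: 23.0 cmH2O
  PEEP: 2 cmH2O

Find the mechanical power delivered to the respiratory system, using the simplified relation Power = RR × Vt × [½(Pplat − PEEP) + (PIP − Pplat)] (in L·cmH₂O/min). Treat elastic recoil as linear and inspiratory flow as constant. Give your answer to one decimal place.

Per-breath work = Vt × [½(Pplat−PEEP) + (PIP−Pplat)] = 0.515 × [0.5×21.0 + 15.5] = 0.515 × 26.0 = 13.39 L·cmH2O.
Power = 18 × 13.39 = 241.02 L·cmH2O/min.

241.0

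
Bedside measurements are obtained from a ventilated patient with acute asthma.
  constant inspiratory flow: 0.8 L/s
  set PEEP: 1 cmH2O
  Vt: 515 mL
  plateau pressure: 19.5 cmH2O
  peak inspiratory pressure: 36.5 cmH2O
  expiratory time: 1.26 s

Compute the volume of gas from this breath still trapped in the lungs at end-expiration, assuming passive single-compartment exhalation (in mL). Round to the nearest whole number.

R = (PIP − Pplat)/V̇ = (36.5 − 19.5) / 0.8 = 17.0/0.8 = 21.25 cmH2O·s/L.
C = Vt/(Pplat − PEEP) = 515.0 / (19.5 − 1) = 515.0/18.5 = 27.838 mL/cmH2O.
τ = R × C = 21.25 × 0.02784 L/cmH2O = 0.5916 s.
Fraction remaining = e^(−Te/τ) = e^(−1.26/0.5916) = 0.1189.
Trapped volume = 515.0 × 0.1189 = 61.234 mL.

61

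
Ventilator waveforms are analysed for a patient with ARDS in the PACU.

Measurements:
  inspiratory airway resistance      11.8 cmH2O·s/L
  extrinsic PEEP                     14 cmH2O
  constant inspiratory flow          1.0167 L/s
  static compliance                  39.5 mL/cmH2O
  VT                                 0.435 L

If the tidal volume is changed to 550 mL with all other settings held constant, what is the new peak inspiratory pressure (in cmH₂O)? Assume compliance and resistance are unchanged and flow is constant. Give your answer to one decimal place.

PIP = Vt/C + R·V̇ + PEEP (constant-flow equation of motion).
Only the elastic term changes: ΔPIP = ΔVt / C = (550 − 435) / 39.5 = 2.911 cmH2O.
Original PIP = 435/39.5 + 11.8×1.0167 + 14 = 37.01 cmH2O; new PIP = 37.01 + (2.911) = 39.921 cmH2O.

39.9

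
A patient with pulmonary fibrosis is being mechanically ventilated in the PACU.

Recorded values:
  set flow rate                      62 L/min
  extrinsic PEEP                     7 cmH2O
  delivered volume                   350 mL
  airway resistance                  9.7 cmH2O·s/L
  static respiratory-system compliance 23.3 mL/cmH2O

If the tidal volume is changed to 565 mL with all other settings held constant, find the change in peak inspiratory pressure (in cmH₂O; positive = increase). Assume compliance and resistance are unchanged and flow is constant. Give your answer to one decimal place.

9.2

PIP = Vt/C + R·V̇ + PEEP (constant-flow equation of motion).
Only the elastic term changes: ΔPIP = ΔVt / C = (565 − 350) / 23.3 = 9.227 cmH2O.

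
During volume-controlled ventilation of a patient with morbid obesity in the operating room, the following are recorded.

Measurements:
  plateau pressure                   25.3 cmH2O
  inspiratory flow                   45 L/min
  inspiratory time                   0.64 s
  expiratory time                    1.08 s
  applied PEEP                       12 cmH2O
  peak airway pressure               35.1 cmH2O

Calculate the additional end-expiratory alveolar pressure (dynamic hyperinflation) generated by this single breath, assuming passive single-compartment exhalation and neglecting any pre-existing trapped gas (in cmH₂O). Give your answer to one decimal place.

1.3

Flow: 45 L/min ÷ 60 = 0.75 L/s.
Vt = flow × Ti = 0.75 L/s × 0.64 s × 1000 mL/L = 480.0 mL.
R = (PIP − Pplat)/V̇ = (35.1 − 25.3) / 0.75 = 9.8/0.75 = 13.067 cmH2O·s/L.
C = Vt/(Pplat − PEEP) = 480.0 / (25.3 − 12) = 480.0/13.3 = 36.09 mL/cmH2O.
τ = R × C = 13.067 × 0.03609 L/cmH2O = 0.4716 s.
Fraction remaining = e^(−Te/τ) = e^(−1.08/0.4716) = 0.1013; trapped volume = 480.0 × 0.1013 = 48.624 mL.
Additional alveolar pressure from trapping ≈ V_trapped / C = 48.624 / 36.09 = 1.347 cmH2O.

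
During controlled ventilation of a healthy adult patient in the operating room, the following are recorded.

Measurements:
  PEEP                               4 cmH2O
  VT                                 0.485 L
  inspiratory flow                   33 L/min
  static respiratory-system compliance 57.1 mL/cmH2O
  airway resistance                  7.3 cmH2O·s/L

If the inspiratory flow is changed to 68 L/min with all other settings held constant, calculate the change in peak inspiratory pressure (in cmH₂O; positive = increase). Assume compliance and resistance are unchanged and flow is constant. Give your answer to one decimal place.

4.3

Flow: 33 L/min ÷ 60 = 0.55 L/s.
New flow: 68 L/min ÷ 60 = 1.1333 L/s.
PIP = Vt/C + R·V̇ + PEEP (constant-flow equation of motion).
Only the resistive term changes: ΔPIP = R × ΔV̇ = 7.3 × (1.1333 − 0.55) = 7.3 × 0.5833 = 4.258 cmH2O.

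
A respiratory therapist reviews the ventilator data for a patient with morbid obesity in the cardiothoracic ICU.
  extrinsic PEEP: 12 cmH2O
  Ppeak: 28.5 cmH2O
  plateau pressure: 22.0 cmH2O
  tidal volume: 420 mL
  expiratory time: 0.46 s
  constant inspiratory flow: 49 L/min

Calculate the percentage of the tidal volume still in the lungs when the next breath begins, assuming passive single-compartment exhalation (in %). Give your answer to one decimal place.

25.3

Flow: 49 L/min ÷ 60 = 0.8167 L/s.
R = (PIP − Pplat)/V̇ = (28.5 − 22.0) / 0.8167 = 6.5/0.8167 = 7.959 cmH2O·s/L.
C = Vt/(Pplat − PEEP) = 420.0 / (22.0 − 12) = 420.0/10.0 = 42.0 mL/cmH2O.
τ = R × C = 7.959 × 0.042 L/cmH2O = 0.3343 s.
Fraction remaining at end-expiration = e^(−Te/τ) = e^(−0.46/0.3343) = 0.2526 → 25.26%.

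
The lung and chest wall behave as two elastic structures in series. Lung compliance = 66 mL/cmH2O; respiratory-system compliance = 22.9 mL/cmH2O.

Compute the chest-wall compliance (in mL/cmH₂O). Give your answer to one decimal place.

35.1

1/Ccw = 1/Crs − 1/CL.
1/Ccw = 1/22.9 − 1/66 = 0.02852.
Ccw = 35.063 mL/cmH2O.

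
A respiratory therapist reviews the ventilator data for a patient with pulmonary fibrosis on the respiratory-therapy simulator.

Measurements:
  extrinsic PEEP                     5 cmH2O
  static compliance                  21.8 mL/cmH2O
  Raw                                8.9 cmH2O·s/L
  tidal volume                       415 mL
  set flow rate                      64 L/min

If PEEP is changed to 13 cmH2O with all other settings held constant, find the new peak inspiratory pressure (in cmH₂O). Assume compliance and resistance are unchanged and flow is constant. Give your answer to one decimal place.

41.5

Flow: 64 L/min ÷ 60 = 1.0667 L/s.
PIP = Vt/C + R·V̇ + PEEP (constant-flow equation of motion).
Only the baseline term changes: ΔPIP = ΔPEEP = 13 − 5 = 8.0 cmH2O.
Original PIP = 415/21.8 + 8.9×1.0667 + 5 = 33.53 cmH2O; new PIP = 33.53 + (8.0) = 41.53 cmH2O.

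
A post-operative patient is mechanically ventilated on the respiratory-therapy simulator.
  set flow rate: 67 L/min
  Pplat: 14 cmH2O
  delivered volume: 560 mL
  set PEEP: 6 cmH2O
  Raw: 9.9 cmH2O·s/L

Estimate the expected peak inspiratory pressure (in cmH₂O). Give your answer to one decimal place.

Flow: 67 L/min ÷ 60 = 1.1167 L/s.
PIP = Pplat + Raw × flow = 14 + 9.9 × 1.1167 = 14 + 11.055 = 25.055 cmH2O.

25.1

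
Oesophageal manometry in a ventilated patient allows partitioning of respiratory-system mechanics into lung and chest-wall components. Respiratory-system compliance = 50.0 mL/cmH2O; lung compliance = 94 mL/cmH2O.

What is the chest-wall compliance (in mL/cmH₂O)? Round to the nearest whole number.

107

1/Ccw = 1/Crs − 1/CL.
1/Ccw = 1/50.0 − 1/94 = 0.009362.
Ccw = 106.81 mL/cmH2O.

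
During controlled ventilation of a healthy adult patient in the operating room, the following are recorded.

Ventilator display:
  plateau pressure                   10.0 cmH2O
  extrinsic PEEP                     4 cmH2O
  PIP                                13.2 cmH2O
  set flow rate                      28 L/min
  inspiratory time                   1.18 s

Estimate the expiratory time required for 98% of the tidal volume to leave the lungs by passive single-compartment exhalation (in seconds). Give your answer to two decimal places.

Flow: 28 L/min ÷ 60 = 0.4667 L/s.
Vt = flow × Ti = 0.4667 L/s × 1.18 s × 1000 mL/L = 550.71 mL.
R = (PIP − Pplat)/V̇ = (13.2 − 10.0) / 0.4667 = 3.2/0.4667 = 6.857 cmH2O·s/L.
C = Vt/(Pplat − PEEP) = 550.71 / (10.0 − 4) = 550.71/6.0 = 91.785 mL/cmH2O.
τ = R × C = 6.857 × 0.09179 L/cmH2O = 0.6294 s.
t = −τ·ln(1 − 0.98) = −0.6294·ln(0.02) = 2.462 s.

2.46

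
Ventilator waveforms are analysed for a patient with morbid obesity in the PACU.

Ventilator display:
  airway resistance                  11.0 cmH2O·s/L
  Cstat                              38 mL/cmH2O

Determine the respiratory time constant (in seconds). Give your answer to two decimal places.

τ = R × C = 11.0 × 38 mL/cmH2O = 11.0 × 0.038 L/cmH2O = 0.418 s.

0.42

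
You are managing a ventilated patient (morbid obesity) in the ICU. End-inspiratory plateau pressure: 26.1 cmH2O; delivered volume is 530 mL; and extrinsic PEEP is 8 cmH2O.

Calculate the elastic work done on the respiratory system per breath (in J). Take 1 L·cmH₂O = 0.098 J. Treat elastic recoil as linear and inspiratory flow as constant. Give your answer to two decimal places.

Elastic work ≈ ½ × (Pplat − PEEP) × Vt = 0.5 × (26.1 − 8) × 0.530 L = 0.5 × 18.1 × 0.530 = 4.797 L·cmH2O.
× 0.098 J/(L·cmH2O) → 0.4701 J.

0.47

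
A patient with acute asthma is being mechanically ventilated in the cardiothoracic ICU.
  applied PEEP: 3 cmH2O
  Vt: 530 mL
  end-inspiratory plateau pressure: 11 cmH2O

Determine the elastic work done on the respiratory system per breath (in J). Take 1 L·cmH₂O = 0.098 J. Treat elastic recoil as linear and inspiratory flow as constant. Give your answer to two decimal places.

Elastic work ≈ ½ × (Pplat − PEEP) × Vt = 0.5 × (11 − 3) × 0.530 L = 0.5 × 8.0 × 0.530 = 2.12 L·cmH2O.
× 0.098 J/(L·cmH2O) → 0.2078 J.

0.21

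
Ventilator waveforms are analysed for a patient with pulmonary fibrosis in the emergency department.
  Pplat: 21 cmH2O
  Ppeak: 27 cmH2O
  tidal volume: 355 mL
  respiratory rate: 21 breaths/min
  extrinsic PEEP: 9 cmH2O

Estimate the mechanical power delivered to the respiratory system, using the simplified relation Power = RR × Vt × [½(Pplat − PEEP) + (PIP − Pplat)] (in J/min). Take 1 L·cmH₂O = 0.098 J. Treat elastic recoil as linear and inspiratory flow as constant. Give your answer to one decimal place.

8.8

Per-breath work = Vt × [½(Pplat−PEEP) + (PIP−Pplat)] = 0.355 × [0.5×12.0 + 6.0] = 0.355 × 12.0 = 4.26 L·cmH2O.
Power = 21 × 4.26 = 89.46 L·cmH2O/min.
× 0.098 J/(L·cmH2O) → 8.767 J/min.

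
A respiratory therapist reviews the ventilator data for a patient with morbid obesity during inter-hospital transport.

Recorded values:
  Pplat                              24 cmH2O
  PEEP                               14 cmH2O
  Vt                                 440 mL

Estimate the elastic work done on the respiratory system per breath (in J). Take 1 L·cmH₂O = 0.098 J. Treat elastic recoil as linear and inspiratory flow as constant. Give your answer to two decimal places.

0.22

Elastic work ≈ ½ × (Pplat − PEEP) × Vt = 0.5 × (24 − 14) × 0.440 L = 0.5 × 10.0 × 0.440 = 2.2 L·cmH2O.
× 0.098 J/(L·cmH2O) → 0.2156 J.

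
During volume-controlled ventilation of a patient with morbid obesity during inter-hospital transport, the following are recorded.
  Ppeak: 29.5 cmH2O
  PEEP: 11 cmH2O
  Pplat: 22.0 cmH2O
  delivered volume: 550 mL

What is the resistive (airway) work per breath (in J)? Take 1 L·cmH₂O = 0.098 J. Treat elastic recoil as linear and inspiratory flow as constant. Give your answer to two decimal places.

With constant inspiratory flow the resistive pressure is constant at PIP − Pplat = 29.5 − 22.0 = 7.5 cmH2O, so resistive work = 7.5 × 0.550 = 4.125 L·cmH2O.
× 0.098 J/(L·cmH2O) → 0.4043 J.

0.40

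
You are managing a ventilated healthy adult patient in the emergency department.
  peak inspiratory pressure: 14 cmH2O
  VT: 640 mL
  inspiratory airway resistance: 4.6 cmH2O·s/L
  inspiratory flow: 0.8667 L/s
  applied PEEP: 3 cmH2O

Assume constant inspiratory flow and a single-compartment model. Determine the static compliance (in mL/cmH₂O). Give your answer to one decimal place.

Equation of motion (constant flow): PIP = Vt/C + R·V̇ + PEEP.
Vt/C = PIP − R·V̇ − PEEP = 14 − 4.6×0.8667 − 3 = 14 − 3.987 − 3 = 7.013 cmH2O.
C = Vt / 7.013 = 640 / 7.013 = 91.259 mL/cmH2O.

91.3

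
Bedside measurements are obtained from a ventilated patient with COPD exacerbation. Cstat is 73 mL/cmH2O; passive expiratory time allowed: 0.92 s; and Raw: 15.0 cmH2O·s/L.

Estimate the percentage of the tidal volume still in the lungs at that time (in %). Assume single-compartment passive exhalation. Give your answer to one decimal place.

43.2

τ = R × C = 15.0 × 73 mL/cmH2O = 15.0 × 0.073 L/cmH2O = 1.095 s.
Passive exhalation: V(t)/V₀ = e^(−t/τ) = e^(−0.92/1.095) = 0.4316.
Fraction remaining = 0.4316 → 43.16%.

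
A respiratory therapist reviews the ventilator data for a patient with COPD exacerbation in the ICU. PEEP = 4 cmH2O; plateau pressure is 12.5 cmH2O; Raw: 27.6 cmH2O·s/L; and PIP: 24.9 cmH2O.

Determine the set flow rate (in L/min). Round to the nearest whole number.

27

flow = (PIP − Pplat) / Raw = (24.9 − 12.5) / 27.6 = 0.4493 L/s × 60 = 26.958 L/min.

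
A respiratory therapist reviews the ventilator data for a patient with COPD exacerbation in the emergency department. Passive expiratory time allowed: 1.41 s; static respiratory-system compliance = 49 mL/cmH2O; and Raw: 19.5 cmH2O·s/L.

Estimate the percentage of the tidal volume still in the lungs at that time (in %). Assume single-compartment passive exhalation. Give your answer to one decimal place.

τ = R × C = 19.5 × 49 mL/cmH2O = 19.5 × 0.049 L/cmH2O = 0.9555 s.
Passive exhalation: V(t)/V₀ = e^(−t/τ) = e^(−1.41/0.9555) = 0.2286.
Fraction remaining = 0.2286 → 22.86%.

22.9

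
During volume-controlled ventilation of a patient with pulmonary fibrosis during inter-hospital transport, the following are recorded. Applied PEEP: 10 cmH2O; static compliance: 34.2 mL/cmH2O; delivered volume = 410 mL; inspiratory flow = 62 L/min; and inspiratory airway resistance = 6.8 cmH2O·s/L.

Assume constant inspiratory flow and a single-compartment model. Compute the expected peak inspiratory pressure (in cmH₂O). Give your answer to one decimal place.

29.0

Flow: 62 L/min ÷ 60 = 1.0333 L/s.
Equation of motion (constant flow): PIP = Vt/C + R·V̇ + PEEP.
PIP = 410/34.2 + 6.8×1.0333 + 10 = 11.988 + 7.026 + 10 = 29.014 cmH2O.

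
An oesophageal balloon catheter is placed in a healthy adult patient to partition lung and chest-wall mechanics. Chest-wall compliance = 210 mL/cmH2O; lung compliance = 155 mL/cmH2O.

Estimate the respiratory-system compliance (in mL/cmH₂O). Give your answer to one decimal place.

89.2

Lung and chest wall are elastances in series: 1/Crs = 1/CL + 1/Ccw.
1/Crs = 1/155 + 1/210 = 0.01121.
Crs = 89.206 mL/cmH2O.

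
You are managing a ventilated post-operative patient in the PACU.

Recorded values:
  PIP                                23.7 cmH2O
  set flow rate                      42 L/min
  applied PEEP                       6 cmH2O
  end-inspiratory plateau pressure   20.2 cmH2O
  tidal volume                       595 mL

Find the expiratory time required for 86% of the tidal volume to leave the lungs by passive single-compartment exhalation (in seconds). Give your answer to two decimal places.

0.41

Flow: 42 L/min ÷ 60 = 0.7 L/s.
R = (PIP − Pplat)/V̇ = (23.7 − 20.2) / 0.7 = 3.5/0.7 = 5.0 cmH2O·s/L.
C = Vt/(Pplat − PEEP) = 595.0 / (20.2 − 6) = 595.0/14.2 = 41.901 mL/cmH2O.
τ = R × C = 5.0 × 0.0419 L/cmH2O = 0.2095 s.
t = −τ·ln(1 − 0.86) = −0.2095·ln(0.14) = 0.4119 s.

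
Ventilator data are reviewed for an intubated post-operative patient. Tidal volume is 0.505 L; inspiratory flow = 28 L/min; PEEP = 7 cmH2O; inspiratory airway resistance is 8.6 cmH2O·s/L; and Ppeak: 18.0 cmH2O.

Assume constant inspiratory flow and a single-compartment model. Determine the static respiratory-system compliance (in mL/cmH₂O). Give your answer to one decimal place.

72.3

Flow: 28 L/min ÷ 60 = 0.4667 L/s.
Equation of motion (constant flow): PIP = Vt/C + R·V̇ + PEEP.
Vt/C = PIP − R·V̇ − PEEP = 18.0 − 8.6×0.4667 − 7 = 18.0 − 4.014 − 7 = 6.986 cmH2O.
C = Vt / 6.986 = 505 / 6.986 = 72.287 mL/cmH2O.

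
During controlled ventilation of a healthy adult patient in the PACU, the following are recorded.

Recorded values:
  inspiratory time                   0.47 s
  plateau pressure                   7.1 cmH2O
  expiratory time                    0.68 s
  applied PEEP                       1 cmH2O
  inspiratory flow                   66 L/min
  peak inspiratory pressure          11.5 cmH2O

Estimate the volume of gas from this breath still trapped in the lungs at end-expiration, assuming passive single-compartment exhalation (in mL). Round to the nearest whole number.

Flow: 66 L/min ÷ 60 = 1.1 L/s.
Vt = flow × Ti = 1.1 L/s × 0.47 s × 1000 mL/L = 517.0 mL.
R = (PIP − Pplat)/V̇ = (11.5 − 7.1) / 1.1 = 4.4/1.1 = 4.0 cmH2O·s/L.
C = Vt/(Pplat − PEEP) = 517.0 / (7.1 − 1) = 517.0/6.1 = 84.754 mL/cmH2O.
τ = R × C = 4.0 × 0.08475 L/cmH2O = 0.339 s.
Fraction remaining = e^(−Te/τ) = e^(−0.68/0.339) = 0.1345.
Trapped volume = 517.0 × 0.1345 = 69.537 mL.

70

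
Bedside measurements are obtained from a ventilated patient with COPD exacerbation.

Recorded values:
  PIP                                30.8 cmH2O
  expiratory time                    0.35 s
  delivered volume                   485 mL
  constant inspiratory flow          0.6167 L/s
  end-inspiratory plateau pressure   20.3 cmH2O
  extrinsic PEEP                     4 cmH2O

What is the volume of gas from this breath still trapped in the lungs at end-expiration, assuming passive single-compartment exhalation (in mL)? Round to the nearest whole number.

R = (PIP − Pplat)/V̇ = (30.8 − 20.3) / 0.6167 = 10.5/0.6167 = 17.026 cmH2O·s/L.
C = Vt/(Pplat − PEEP) = 485.0 / (20.3 − 4) = 485.0/16.3 = 29.755 mL/cmH2O.
τ = R × C = 17.026 × 0.02976 L/cmH2O = 0.5067 s.
Fraction remaining = e^(−Te/τ) = e^(−0.35/0.5067) = 0.5012.
Trapped volume = 485.0 × 0.5012 = 243.08 mL.

243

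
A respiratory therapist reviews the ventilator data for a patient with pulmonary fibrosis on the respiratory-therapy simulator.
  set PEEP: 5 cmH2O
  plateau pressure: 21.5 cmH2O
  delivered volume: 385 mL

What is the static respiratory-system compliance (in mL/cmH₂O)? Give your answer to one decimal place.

Cstat = Vt / (Pplat − PEEP) = 385 / (21.5 − 5) = 385 / 16.5 = 23.333 mL/cmH2O.

23.3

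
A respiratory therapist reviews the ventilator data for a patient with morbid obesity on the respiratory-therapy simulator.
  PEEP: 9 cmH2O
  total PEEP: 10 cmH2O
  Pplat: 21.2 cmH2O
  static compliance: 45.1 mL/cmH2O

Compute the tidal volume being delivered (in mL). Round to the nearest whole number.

505

End-expiratory occlusion gives total PEEP = 10 cmH2O (intrinsic PEEP = 10 − 9 = 1). Use total PEEP for the elastic gradient.
Vt = Cstat × (Pplat − PEEPtotal) = 45.1 × (21.2 − 10) = 45.1 × 11.2 = 505.12 mL.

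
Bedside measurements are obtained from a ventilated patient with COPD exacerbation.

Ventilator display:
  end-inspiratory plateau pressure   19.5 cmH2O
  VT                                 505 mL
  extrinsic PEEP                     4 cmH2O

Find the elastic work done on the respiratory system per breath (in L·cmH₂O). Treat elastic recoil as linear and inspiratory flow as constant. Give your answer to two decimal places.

Elastic work ≈ ½ × (Pplat − PEEP) × Vt = 0.5 × (19.5 − 4) × 0.505 L = 0.5 × 15.5 × 0.505 = 3.914 L·cmH2O.

3.91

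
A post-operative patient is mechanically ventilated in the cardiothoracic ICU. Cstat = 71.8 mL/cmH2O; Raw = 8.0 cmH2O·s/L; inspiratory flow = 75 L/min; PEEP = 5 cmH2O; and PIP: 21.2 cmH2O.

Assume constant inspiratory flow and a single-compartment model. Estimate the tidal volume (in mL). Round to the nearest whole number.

Flow: 75 L/min ÷ 60 = 1.25 L/s.
Equation of motion (constant flow): PIP = Vt/C + R·V̇ + PEEP.
Vt/C = PIP − R·V̇ − PEEP = 21.2 − 10.0 − 5 = 6.2 cmH2O.
Vt = C × 6.2 = 71.8 × 6.2 = 445.16 mL.

445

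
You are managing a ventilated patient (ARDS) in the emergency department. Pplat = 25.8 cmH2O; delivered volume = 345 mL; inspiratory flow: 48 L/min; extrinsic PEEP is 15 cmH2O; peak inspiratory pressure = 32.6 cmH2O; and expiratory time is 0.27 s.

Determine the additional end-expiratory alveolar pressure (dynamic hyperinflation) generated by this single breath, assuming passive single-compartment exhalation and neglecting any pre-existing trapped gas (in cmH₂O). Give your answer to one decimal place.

4.0

Flow: 48 L/min ÷ 60 = 0.8 L/s.
R = (PIP − Pplat)/V̇ = (32.6 − 25.8) / 0.8 = 6.8/0.8 = 8.5 cmH2O·s/L.
C = Vt/(Pplat − PEEP) = 345.0 / (25.8 − 15) = 345.0/10.8 = 31.944 mL/cmH2O.
τ = R × C = 8.5 × 0.03194 L/cmH2O = 0.2715 s.
Fraction remaining = e^(−Te/τ) = e^(−0.27/0.2715) = 0.3699; trapped volume = 345.0 × 0.3699 = 127.62 mL.
Additional alveolar pressure from trapping ≈ V_trapped / C = 127.62 / 31.944 = 3.995 cmH2O.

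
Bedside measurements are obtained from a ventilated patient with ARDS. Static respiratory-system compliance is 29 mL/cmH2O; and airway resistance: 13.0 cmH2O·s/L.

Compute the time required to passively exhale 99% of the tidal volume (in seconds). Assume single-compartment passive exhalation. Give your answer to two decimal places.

τ = R × C = 13.0 × 29 mL/cmH2O = 13.0 × 0.029 L/cmH2O = 0.377 s.
Exhaled fraction f = 1 − e^(−t/τ) → t = −τ·ln(1 − f) = −0.377·ln(0.01) = 1.736 s.

1.74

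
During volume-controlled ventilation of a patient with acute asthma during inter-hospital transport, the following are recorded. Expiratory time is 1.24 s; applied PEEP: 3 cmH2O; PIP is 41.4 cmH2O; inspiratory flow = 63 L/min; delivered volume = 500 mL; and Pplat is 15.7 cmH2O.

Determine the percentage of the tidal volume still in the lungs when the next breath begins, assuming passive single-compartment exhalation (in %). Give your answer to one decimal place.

Flow: 63 L/min ÷ 60 = 1.05 L/s.
R = (PIP − Pplat)/V̇ = (41.4 − 15.7) / 1.05 = 25.7/1.05 = 24.476 cmH2O·s/L.
C = Vt/(Pplat − PEEP) = 500.0 / (15.7 − 3) = 500.0/12.7 = 39.37 mL/cmH2O.
τ = R × C = 24.476 × 0.03937 L/cmH2O = 0.9636 s.
Fraction remaining at end-expiration = e^(−Te/τ) = e^(−1.24/0.9636) = 0.2761 → 27.61%.

27.6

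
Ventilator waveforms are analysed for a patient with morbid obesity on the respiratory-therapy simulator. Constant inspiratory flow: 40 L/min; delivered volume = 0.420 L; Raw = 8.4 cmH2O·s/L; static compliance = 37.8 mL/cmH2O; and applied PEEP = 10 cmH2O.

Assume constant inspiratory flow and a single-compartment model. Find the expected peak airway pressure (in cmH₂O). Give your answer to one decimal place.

26.7

Flow: 40 L/min ÷ 60 = 0.6667 L/s.
Equation of motion (constant flow): PIP = Vt/C + R·V̇ + PEEP.
PIP = 420/37.8 + 8.4×0.6667 + 10 = 11.111 + 5.6 + 10 = 26.711 cmH2O.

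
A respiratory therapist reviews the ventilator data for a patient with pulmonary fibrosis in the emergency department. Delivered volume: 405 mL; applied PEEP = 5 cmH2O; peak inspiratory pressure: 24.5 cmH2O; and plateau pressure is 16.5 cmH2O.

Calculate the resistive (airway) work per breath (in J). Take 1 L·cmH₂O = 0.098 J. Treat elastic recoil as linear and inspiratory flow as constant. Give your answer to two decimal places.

0.32

With constant inspiratory flow the resistive pressure is constant at PIP − Pplat = 24.5 − 16.5 = 8.0 cmH2O, so resistive work = 8.0 × 0.405 = 3.24 L·cmH2O.
× 0.098 J/(L·cmH2O) → 0.3175 J.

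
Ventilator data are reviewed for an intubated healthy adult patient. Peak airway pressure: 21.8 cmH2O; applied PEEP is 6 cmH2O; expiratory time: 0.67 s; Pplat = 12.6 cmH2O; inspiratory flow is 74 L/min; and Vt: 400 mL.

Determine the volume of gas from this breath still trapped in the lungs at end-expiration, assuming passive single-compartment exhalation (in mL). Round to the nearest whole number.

Flow: 74 L/min ÷ 60 = 1.2333 L/s.
R = (PIP − Pplat)/V̇ = (21.8 − 12.6) / 1.2333 = 9.2/1.2333 = 7.46 cmH2O·s/L.
C = Vt/(Pplat − PEEP) = 400.0 / (12.6 − 6) = 400.0/6.6 = 60.606 mL/cmH2O.
τ = R × C = 7.46 × 0.06061 L/cmH2O = 0.4522 s.
Fraction remaining = e^(−Te/τ) = e^(−0.67/0.4522) = 0.2273.
Trapped volume = 400.0 × 0.2273 = 90.92 mL.

91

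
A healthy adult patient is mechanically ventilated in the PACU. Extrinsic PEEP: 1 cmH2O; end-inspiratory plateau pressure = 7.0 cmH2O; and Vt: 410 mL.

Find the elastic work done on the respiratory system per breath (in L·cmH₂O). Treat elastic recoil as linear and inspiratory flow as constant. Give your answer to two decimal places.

1.23

Elastic work ≈ ½ × (Pplat − PEEP) × Vt = 0.5 × (7.0 − 1) × 0.410 L = 0.5 × 6.0 × 0.410 = 1.23 L·cmH2O.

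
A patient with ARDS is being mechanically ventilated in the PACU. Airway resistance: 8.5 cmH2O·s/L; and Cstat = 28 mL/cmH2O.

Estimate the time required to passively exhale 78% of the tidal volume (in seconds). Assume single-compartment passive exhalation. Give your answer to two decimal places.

τ = R × C = 8.5 × 28 mL/cmH2O = 8.5 × 0.028 L/cmH2O = 0.238 s.
Exhaled fraction f = 1 − e^(−t/τ) → t = −τ·ln(1 − f) = −0.238·ln(0.22) = 0.3604 s.

0.36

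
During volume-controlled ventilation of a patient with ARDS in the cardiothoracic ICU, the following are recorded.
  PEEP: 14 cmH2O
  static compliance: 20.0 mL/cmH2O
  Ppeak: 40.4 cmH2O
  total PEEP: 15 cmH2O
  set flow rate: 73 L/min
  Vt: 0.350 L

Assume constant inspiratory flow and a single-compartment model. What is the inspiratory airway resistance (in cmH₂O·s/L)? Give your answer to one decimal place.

Flow: 73 L/min ÷ 60 = 1.2167 L/s.
Total PEEP = 15 cmH2O (set 14 + intrinsic 1); this is the baseline alveolar pressure.
Equation of motion (constant flow): PIP = Vt/C + R·V̇ + PEEP.
R·V̇ = PIP − Vt/C − PEEP = 40.4 − 350/20.0 − 15 = 40.4 − 17.5 − 15 = 7.9 cmH2O.
R = 7.9 / 1.2167 = 6.493 cmH2O·s/L.

6.5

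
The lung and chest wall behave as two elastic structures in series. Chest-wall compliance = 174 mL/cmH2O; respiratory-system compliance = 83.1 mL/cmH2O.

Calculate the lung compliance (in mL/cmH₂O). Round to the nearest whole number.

159

1/CL = 1/Crs − 1/Ccw.
1/CL = 1/83.1 − 1/174 = 0.006287.
CL = 159.06 mL/cmH2O.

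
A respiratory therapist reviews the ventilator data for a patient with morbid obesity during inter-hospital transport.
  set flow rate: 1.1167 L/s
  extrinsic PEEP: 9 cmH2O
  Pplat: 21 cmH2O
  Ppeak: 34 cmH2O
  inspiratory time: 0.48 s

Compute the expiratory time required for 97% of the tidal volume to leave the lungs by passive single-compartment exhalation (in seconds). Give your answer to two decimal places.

1.82

Vt = flow × Ti = 1.1167 L/s × 0.48 s × 1000 mL/L = 536.02 mL.
R = (PIP − Pplat)/V̇ = (34 − 21) / 1.1167 = 13.0/1.1167 = 11.641 cmH2O·s/L.
C = Vt/(Pplat − PEEP) = 536.02 / (21 − 9) = 536.02/12.0 = 44.668 mL/cmH2O.
τ = R × C = 11.641 × 0.04467 L/cmH2O = 0.52 s.
t = −τ·ln(1 − 0.97) = −0.52·ln(0.03) = 1.823 s.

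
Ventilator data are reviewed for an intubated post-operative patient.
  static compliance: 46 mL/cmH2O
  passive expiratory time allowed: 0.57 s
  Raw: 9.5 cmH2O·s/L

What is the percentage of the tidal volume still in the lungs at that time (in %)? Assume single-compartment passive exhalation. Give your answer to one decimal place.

27.1

τ = R × C = 9.5 × 46 mL/cmH2O = 9.5 × 0.046 L/cmH2O = 0.437 s.
Passive exhalation: V(t)/V₀ = e^(−t/τ) = e^(−0.57/0.437) = 0.2713.
Fraction remaining = 0.2713 → 27.13%.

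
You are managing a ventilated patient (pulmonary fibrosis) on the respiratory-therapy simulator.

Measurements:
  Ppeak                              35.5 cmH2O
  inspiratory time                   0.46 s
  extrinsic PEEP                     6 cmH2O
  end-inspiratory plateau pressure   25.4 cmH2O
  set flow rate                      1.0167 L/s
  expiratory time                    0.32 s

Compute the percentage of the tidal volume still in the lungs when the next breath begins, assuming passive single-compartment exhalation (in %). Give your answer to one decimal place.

Vt = flow × Ti = 1.0167 L/s × 0.46 s × 1000 mL/L = 467.68 mL.
R = (PIP − Pplat)/V̇ = (35.5 − 25.4) / 1.0167 = 10.1/1.0167 = 9.934 cmH2O·s/L.
C = Vt/(Pplat − PEEP) = 467.68 / (25.4 − 6) = 467.68/19.4 = 24.107 mL/cmH2O.
τ = R × C = 9.934 × 0.02411 L/cmH2O = 0.2395 s.
Fraction remaining at end-expiration = e^(−Te/τ) = e^(−0.32/0.2395) = 0.2629 → 26.29%.

26.3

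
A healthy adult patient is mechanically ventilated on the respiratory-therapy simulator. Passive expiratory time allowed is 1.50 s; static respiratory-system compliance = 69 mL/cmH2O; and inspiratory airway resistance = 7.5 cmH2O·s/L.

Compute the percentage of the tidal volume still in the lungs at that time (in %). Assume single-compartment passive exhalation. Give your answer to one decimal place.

τ = R × C = 7.5 × 69 mL/cmH2O = 7.5 × 0.069 L/cmH2O = 0.5175 s.
Passive exhalation: V(t)/V₀ = e^(−t/τ) = e^(−1.50/0.5175) = 0.0551.
Fraction remaining = 0.0551 → 5.51%.

5.5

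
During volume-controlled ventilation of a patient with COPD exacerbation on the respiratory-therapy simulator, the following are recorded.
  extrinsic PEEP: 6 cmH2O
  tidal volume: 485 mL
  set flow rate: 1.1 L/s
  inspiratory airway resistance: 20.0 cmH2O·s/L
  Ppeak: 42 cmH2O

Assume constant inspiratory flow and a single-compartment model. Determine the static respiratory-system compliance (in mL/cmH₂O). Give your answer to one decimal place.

34.6

Equation of motion (constant flow): PIP = Vt/C + R·V̇ + PEEP.
Vt/C = PIP − R·V̇ − PEEP = 42 − 20.0×1.1 − 6 = 42 − 22.0 − 6 = 14.0 cmH2O.
C = Vt / 14.0 = 485 / 14.0 = 34.643 mL/cmH2O.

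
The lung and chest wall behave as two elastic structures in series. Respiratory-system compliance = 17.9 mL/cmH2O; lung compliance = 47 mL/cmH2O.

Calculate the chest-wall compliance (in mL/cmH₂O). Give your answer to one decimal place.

28.9

1/Ccw = 1/Crs − 1/CL.
1/Ccw = 1/17.9 − 1/47 = 0.03459.
Ccw = 28.91 mL/cmH2O.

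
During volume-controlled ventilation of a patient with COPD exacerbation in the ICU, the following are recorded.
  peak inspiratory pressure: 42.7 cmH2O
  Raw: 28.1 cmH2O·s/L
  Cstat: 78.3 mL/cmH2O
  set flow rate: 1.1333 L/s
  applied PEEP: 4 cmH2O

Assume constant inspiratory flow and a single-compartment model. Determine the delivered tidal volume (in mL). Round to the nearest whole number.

537

Equation of motion (constant flow): PIP = Vt/C + R·V̇ + PEEP.
Vt/C = PIP − R·V̇ − PEEP = 42.7 − 31.846 − 4 = 6.854 cmH2O.
Vt = C × 6.854 = 78.3 × 6.854 = 536.67 mL.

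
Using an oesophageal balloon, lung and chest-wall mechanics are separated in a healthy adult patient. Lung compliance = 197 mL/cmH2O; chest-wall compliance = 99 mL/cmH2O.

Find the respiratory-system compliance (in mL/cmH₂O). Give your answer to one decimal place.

65.9

Lung and chest wall are elastances in series: 1/Crs = 1/CL + 1/Ccw.
1/Crs = 1/197 + 1/99 = 0.01518.
Crs = 65.876 mL/cmH2O.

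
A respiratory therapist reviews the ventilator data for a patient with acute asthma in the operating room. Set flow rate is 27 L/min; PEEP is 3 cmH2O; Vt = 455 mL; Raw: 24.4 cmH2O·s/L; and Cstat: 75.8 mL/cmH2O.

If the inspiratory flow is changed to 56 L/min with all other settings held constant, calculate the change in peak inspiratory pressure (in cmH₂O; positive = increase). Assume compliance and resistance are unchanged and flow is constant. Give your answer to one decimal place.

Flow: 27 L/min ÷ 60 = 0.45 L/s.
New flow: 56 L/min ÷ 60 = 0.9333 L/s.
PIP = Vt/C + R·V̇ + PEEP (constant-flow equation of motion).
Only the resistive term changes: ΔPIP = R × ΔV̇ = 24.4 × (0.9333 − 0.45) = 24.4 × 0.4833 = 11.793 cmH2O.

11.8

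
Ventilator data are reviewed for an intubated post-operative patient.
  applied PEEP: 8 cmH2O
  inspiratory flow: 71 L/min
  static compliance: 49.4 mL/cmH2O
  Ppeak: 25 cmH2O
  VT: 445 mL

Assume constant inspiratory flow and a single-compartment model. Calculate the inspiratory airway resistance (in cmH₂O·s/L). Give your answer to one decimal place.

6.8

Flow: 71 L/min ÷ 60 = 1.1833 L/s.
Equation of motion (constant flow): PIP = Vt/C + R·V̇ + PEEP.
R·V̇ = PIP − Vt/C − PEEP = 25 − 445/49.4 − 8 = 25 − 9.008 − 8 = 7.992 cmH2O.
R = 7.992 / 1.1833 = 6.754 cmH2O·s/L.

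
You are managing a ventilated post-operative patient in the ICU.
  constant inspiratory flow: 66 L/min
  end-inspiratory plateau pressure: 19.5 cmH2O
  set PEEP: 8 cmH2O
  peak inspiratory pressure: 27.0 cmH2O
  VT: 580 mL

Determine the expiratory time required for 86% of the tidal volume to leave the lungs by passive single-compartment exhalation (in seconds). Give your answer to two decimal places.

Flow: 66 L/min ÷ 60 = 1.1 L/s.
R = (PIP − Pplat)/V̇ = (27.0 − 19.5) / 1.1 = 7.5/1.1 = 6.818 cmH2O·s/L.
C = Vt/(Pplat − PEEP) = 580.0 / (19.5 − 8) = 580.0/11.5 = 50.435 mL/cmH2O.
τ = R × C = 6.818 × 0.05044 L/cmH2O = 0.3439 s.
t = −τ·ln(1 − 0.86) = −0.3439·ln(0.14) = 0.6761 s.

0.68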